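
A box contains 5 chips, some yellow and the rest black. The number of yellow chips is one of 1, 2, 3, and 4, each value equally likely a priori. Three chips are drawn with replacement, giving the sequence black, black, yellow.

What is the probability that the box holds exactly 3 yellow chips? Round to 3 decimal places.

The likelihood of the observed sequence under each hypothesis: P(data | r = 1) = (4/5)(4/5)(1/5) = 16/125; P(data | r = 2) = (3/5)(3/5)(2/5) = 18/125; P(data | r = 3) = (2/5)(2/5)(3/5) = 12/125; P(data | r = 4) = (1/5)(1/5)(4/5) = 4/125.
Multiplying each by its prior: 1/4 · 16/125 = 4/125, 1/4 · 18/125 = 9/250, 1/4 · 12/125 = 3/125, 1/4 · 4/125 = 1/125; summing to 1/10.
Therefore the posterior P(r = 3 | data) = (3/125) / (1/10) = 6/25.

0.240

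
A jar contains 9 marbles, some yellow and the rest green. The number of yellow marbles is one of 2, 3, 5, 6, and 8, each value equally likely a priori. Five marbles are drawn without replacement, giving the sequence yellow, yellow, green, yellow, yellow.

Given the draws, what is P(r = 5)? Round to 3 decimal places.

0.148

For each hypothesis, P(data | H) works out to: P(data | r = 2) = (2/9)(1/8)(7/7)(0/6) = 0; P(data | r = 3) = (3/9)(2/8)(6/7)(1/6)(0/5) = 0; P(data | r = 5) = (5/9)(4/8)(4/7)(3/6)(2/5) = 2/63; P(data | r = 6) = (6/9)(5/8)(3/7)(4/6)(3/5) = 1/14; P(data | r = 8) = (8/9)(7/8)(1/7)(6/6)(5/5) = 1/9.
Multiplying each by its prior: 1/5 · 0 = 0, 1/5 · 0 = 0, 1/5 · 2/63 = 2/315, 1/5 · 1/14 = 1/70, 1/5 · 1/9 = 1/45; with total 3/70.
Hence P(r = 5 | data) = (2/315) / (3/70) = 4/27.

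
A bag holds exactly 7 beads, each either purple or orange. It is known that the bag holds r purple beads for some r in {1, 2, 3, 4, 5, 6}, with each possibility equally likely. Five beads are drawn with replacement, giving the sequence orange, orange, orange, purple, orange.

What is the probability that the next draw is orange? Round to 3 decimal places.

Under each hypothesis, the probability of the observed sequence is: P(data | r = 1) = (6/7)(6/7)(6/7)(1/7)(6/7) = 0.077111; P(data | r = 2) = (5/7)(5/7)(5/7)(2/7)(5/7) = 0.074374; P(data | r = 3) = (4/7)(4/7)(4/7)(3/7)(4/7) = 0.045695; P(data | r = 4) = (3/7)(3/7)(3/7)(4/7)(3/7) = 0.019278; P(data | r = 5) = (2/7)(2/7)(2/7)(5/7)(2/7) = 0.0047599; P(data | r = 6) = (1/7)(1/7)(1/7)(6/7)(1/7) = 0.00035699.
The prior-weighted likelihoods are 1/6 · 0.077111 = 0.012852, 1/6 · 0.074374 = 0.012396, 1/6 · 0.045695 = 0.0076159, 1/6 · 0.019278 = 0.0032129, 1/6 · 0.0047599 = 0.00079332, 1/6 · 0.00035699 = 5.9499e-05; summing to 0.036929.
Dividing through by the total gives posterior P(r = 1 | data) = 0.34801, P(r = 2 | data) = 0.33566, P(r = 3 | data) = 0.20623, P(r = 4 | data) = 0.087003, P(r = 5 | data) = 0.021482, P(r = 6 | data) = 0.0016112.
Averaging over the posterior, P(orange next | data) = (6/7)(0.34801) + (5/7)(0.33566) + (4/7)(0.20623) + (3/7)(0.087003) + (2/7)(0.021482) + (1/7)(0.0016112) = 0.69956.

0.700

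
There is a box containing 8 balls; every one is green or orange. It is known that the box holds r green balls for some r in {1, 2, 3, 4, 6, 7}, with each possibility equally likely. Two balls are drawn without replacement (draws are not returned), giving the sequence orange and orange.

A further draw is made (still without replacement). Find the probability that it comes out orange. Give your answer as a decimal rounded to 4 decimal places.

For each hypothesis, P(data | H) works out to: P(data | r = 1) = (7/8)(6/7) = 3/4; P(data | r = 2) = (6/8)(5/7) = 15/28; P(data | r = 3) = (5/8)(4/7) = 5/14; P(data | r = 4) = (4/8)(3/7) = 3/14; P(data | r = 6) = (2/8)(1/7) = 1/28; P(data | r = 7) = (1/8)(0/7) = 0.
Multiplying each by its prior: 1/6 · 3/4 = 1/8, 1/6 · 15/28 = 5/56, 1/6 · 5/14 = 5/84, 1/6 · 3/14 = 1/28, 1/6 · 1/28 = 1/168, 1/6 · 0 = 0; with total 53/168.
The posterior is then P(r = 1 | data) = 21/53, P(r = 2 | data) = 15/53, P(r = 3 | data) = 10/53, P(r = 4 | data) = 6/53, P(r = 6 | data) = 1/53, P(r = 7 | data) = 0.
So P(orange next | data) = Σ P(orange next | H) P(H | data) = (5/6)(21/53) + (2/3)(15/53) + (1/2)(10/53) + (1/3)(6/53) + (0)(1/53) = 69/106.

0.6509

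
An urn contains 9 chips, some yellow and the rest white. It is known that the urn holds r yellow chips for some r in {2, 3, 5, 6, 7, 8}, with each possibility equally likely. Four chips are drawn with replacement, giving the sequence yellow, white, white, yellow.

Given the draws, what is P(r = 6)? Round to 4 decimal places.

Compute the likelihood of the observed sequence for each case: P(data | r = 2) = (2/9)(7/9)(7/9)(2/9) = 0.029873; P(data | r = 3) = (3/9)(6/9)(6/9)(3/9) = 0.049383; P(data | r = 5) = (5/9)(4/9)(4/9)(5/9) = 0.060966; P(data | r = 6) = (6/9)(3/9)(3/9)(6/9) = 0.049383; P(data | r = 7) = (7/9)(2/9)(2/9)(7/9) = 0.029873; P(data | r = 8) = (8/9)(1/9)(1/9)(8/9) = 0.0097546.
Multiplying each by its prior: 1/6 · 0.029873 = 0.0049789, 1/6 · 0.049383 = 0.0082305, 1/6 · 0.060966 = 0.010161, 1/6 · 0.049383 = 0.0082305, 1/6 · 0.029873 = 0.0049789, 1/6 · 0.0097546 = 0.0016258; these sum to 0.038206.
Hence P(r = 6 | data) = (0.0082305) / (0.038206) = 0.21543.

0.2154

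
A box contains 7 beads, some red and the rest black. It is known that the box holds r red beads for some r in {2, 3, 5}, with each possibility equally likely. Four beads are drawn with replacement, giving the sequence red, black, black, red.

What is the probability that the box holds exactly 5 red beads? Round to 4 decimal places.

For each hypothesis, P(data | H) works out to: P(data | r = 2) = (2/7)(5/7)(5/7)(2/7) = 0.041649; P(data | r = 3) = (3/7)(4/7)(4/7)(3/7) = 0.059975; P(data | r = 5) = (5/7)(2/7)(2/7)(5/7) = 0.041649.
Multiplying each by its prior: 1/3 · 0.041649 = 0.013883, 1/3 · 0.059975 = 0.019992, 1/3 · 0.041649 = 0.013883; summing to 0.047758.
So P(r = 5 | data) = (0.013883) / (0.047758) = 0.2907.

0.2907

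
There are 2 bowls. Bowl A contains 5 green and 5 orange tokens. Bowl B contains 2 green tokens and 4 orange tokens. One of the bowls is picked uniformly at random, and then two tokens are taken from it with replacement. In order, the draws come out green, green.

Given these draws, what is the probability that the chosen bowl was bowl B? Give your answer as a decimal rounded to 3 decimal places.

0.308

The likelihood of the observed sequence under each hypothesis: P(data | bowl A) = (5/10)(5/10) = 1/4; P(data | bowl B) = (2/6)(2/6) = 1/9.
The prior-weighted likelihoods are 1/2 · 1/4 = 1/8, 1/2 · 1/9 = 1/18; with total 13/72.
Hence P(bowl B | data) = (1/18) / (13/72) = 4/13.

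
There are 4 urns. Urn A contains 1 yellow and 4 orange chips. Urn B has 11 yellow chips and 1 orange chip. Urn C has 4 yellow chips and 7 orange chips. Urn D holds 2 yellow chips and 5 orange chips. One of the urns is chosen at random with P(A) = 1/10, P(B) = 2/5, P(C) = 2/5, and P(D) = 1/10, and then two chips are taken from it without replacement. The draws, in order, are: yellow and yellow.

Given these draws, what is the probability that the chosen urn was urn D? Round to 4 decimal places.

Under each hypothesis, the probability of the observed sequence is: P(data | urn A) = (1/5)(0/4) = 0; P(data | urn B) = (11/12)(10/11) = 0.83333; P(data | urn C) = (4/11)(3/10) = 0.10909; P(data | urn D) = (2/7)(1/6) = 0.047619.
Weighting by the prior gives 1/10 · 0 = 0, 2/5 · 0.83333 = 0.33333, 2/5 · 0.10909 = 0.043636, 1/10 · 0.047619 = 0.0047619; these sum to 0.38173.
Hence P(urn D | data) = (0.0047619) / (0.38173) = 0.012474.

0.0125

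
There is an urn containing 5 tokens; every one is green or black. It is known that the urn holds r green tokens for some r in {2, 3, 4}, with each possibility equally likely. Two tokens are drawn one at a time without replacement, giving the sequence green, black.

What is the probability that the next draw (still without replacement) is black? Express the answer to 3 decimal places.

Compute the likelihood of the observed sequence for each case: P(data | r = 2) = (2/5)(3/4) = 3/10; P(data | r = 3) = (3/5)(2/4) = 3/10; P(data | r = 4) = (4/5)(1/4) = 1/5.
Weighting by the prior gives 1/3 · 3/10 = 1/10, 1/3 · 3/10 = 1/10, 1/3 · 1/5 = 1/15; summing to 4/15.
The posterior is then P(r = 2 | data) = 3/8, P(r = 3 | data) = 3/8, P(r = 4 | data) = 1/4.
Averaging over the posterior, P(black next | data) = (2/3)(3/8) + (1/3)(3/8) + (0)(1/4) = 3/8.

0.375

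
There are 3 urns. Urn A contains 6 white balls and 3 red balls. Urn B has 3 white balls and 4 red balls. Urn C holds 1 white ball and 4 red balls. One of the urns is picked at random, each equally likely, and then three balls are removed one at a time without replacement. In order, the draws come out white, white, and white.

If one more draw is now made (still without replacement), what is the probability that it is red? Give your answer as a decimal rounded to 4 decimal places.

0.5536

Under each hypothesis, the probability of the observed sequence is: P(data | urn A) = (6/9)(5/8)(4/7) = 5/21; P(data | urn B) = (3/7)(2/6)(1/5) = 1/35; P(data | urn C) = (1/5)(0/4) = 0.
The prior-weighted likelihoods are 1/3 · 5/21 = 5/63, 1/3 · 1/35 = 1/105, 1/3 · 0 = 0; these sum to 4/45.
Dividing through by the total gives posterior P(urn A | data) = 25/28, P(urn B | data) = 3/28, P(urn C | data) = 0.
Averaging over the posterior, P(red next | data) = (1/2)(25/28) + (1)(3/28) = 31/56.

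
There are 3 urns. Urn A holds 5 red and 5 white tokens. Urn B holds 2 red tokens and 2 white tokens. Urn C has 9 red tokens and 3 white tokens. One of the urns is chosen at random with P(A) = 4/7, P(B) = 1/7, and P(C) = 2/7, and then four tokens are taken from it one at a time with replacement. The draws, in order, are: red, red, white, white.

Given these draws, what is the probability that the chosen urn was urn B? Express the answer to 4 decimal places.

Under each hypothesis, the probability of the observed sequence is: P(data | urn A) = (5/10)(5/10)(5/10)(5/10) = 1/16; P(data | urn B) = (2/4)(2/4)(2/4)(2/4) = 1/16; P(data | urn C) = (9/12)(9/12)(3/12)(3/12) = 9/256.
The prior-weighted likelihoods are 4/7 · 1/16 = 1/28, 1/7 · 1/16 = 1/112, 2/7 · 9/256 = 9/896; these sum to 7/128.
By Bayes' rule, P(urn B | data) = (1/112) / (7/128) = 8/49.

0.1633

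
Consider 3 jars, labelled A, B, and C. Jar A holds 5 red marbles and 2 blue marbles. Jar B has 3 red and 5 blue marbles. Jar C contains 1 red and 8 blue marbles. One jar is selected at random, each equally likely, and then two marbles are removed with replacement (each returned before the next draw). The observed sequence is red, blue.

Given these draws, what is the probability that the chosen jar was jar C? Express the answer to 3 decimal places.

0.184

For each hypothesis, P(data | H) works out to: P(data | jar A) = (5/7)(2/7) = 0.20408; P(data | jar B) = (3/8)(5/8) = 0.23438; P(data | jar C) = (1/9)(8/9) = 0.098765.
The prior-weighted likelihoods are 1/3 · 0.20408 = 0.068027, 1/3 · 0.23438 = 0.078125, 1/3 · 0.098765 = 0.032922; summing to 0.17907.
So P(jar C | data) = (0.032922) / (0.17907) = 0.18384.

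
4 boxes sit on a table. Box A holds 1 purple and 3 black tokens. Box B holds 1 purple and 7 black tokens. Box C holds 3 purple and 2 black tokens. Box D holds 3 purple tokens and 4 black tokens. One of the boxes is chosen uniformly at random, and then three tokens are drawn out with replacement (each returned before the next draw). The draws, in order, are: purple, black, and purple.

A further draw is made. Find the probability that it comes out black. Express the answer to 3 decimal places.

0.532

For each hypothesis, P(data | H) works out to: P(data | box A) = (1/4)(3/4)(1/4) = 0.046875; P(data | box B) = (1/8)(7/8)(1/8) = 0.013672; P(data | box C) = (3/5)(2/5)(3/5) = 0.144; P(data | box D) = (3/7)(4/7)(3/7) = 0.10496.
Multiplying each by its prior: 1/4 · 0.046875 = 0.011719, 1/4 · 0.013672 = 0.003418, 1/4 · 0.144 = 0.036, 1/4 · 0.10496 = 0.026239; with total 0.077376.
The posterior is then P(box A | data) = 0.15145, P(box B | data) = 0.044174, P(box C | data) = 0.46526, P(box D | data) = 0.33911.
Averaging over the posterior, P(black next | data) = (3/4)(0.15145) + (7/8)(0.044174) + (2/5)(0.46526) + (4/7)(0.33911) = 0.53212.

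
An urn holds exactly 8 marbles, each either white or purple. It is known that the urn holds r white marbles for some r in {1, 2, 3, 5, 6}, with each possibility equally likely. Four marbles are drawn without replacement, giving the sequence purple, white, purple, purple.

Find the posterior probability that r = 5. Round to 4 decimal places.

The likelihood of the observed sequence under each hypothesis: P(data | r = 1) = (7/8)(1/7)(6/6)(5/5) = 1/8; P(data | r = 2) = (6/8)(2/7)(5/6)(4/5) = 1/7; P(data | r = 3) = (5/8)(3/7)(4/6)(3/5) = 3/28; P(data | r = 5) = (3/8)(5/7)(2/6)(1/5) = 1/56; P(data | r = 6) = (2/8)(6/7)(1/6)(0/5) = 0.
Weighting by the prior gives 1/5 · 1/8 = 1/40, 1/5 · 1/7 = 1/35, 1/5 · 3/28 = 3/140, 1/5 · 1/56 = 1/280, 1/5 · 0 = 0; these sum to 11/140.
By Bayes' rule, P(r = 5 | data) = (1/280) / (11/140) = 1/22.

0.0455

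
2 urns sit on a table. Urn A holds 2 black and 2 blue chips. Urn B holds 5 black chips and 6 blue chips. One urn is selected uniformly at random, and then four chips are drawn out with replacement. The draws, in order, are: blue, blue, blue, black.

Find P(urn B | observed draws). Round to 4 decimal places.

0.5413

Compute the likelihood of the observed sequence for each case: P(data | urn A) = (2/4)(2/4)(2/4)(2/4) = 0.0625; P(data | urn B) = (6/11)(6/11)(6/11)(5/11) = 0.073765.
Weighting by the prior gives 1/2 · 0.0625 = 0.03125, 1/2 · 0.073765 = 0.036883; summing to 0.068133.
Therefore the posterior P(urn B | data) = (0.036883) / (0.068133) = 0.54134.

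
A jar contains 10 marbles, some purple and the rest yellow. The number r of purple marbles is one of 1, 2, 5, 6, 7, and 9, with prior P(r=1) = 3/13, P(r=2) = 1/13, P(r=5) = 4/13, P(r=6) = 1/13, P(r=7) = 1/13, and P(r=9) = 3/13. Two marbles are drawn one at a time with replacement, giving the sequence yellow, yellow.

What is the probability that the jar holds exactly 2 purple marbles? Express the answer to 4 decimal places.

0.1471

Compute the likelihood of the observed sequence for each case: P(data | r = 1) = (9/10)(9/10) = 0.81; P(data | r = 2) = (8/10)(8/10) = 0.64; P(data | r = 5) = (5/10)(5/10) = 0.25; P(data | r = 6) = (4/10)(4/10) = 0.16; P(data | r = 7) = (3/10)(3/10) = 0.09; P(data | r = 9) = (1/10)(1/10) = 0.01.
The prior-weighted likelihoods are 3/13 · 0.81 = 0.18692, 1/13 · 0.64 = 0.049231, 4/13 · 0.25 = 0.076923, 1/13 · 0.16 = 0.012308, 1/13 · 0.09 = 0.0069231, 3/13 · 0.01 = 0.0023077; with total 0.33462.
So P(r = 2 | data) = (0.049231) / (0.33462) = 0.14713.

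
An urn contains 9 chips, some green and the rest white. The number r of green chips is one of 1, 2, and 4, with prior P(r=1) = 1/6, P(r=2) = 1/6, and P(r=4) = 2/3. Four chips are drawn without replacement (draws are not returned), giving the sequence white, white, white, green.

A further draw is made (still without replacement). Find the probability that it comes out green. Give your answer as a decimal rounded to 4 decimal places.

Under each hypothesis, the probability of the observed sequence is: P(data | r = 1) = (8/9)(7/8)(6/7)(1/6) = 0.11111; P(data | r = 2) = (7/9)(6/8)(5/7)(2/6) = 0.13889; P(data | r = 4) = (5/9)(4/8)(3/7)(4/6) = 0.079365.
The prior-weighted likelihoods are 1/6 · 0.11111 = 0.018519, 1/6 · 0.13889 = 0.023148, 2/3 · 0.079365 = 0.05291; these sum to 0.094577.
Normalising, the posterior is P(r = 1 | data) = 0.1958, P(r = 2 | data) = 0.24476, P(r = 4 | data) = 0.55944.
The predictive probability is P(green next | data) = (0)(0.1958) + (1/5)(0.24476) + (3/5)(0.55944) = 0.38462.

0.3846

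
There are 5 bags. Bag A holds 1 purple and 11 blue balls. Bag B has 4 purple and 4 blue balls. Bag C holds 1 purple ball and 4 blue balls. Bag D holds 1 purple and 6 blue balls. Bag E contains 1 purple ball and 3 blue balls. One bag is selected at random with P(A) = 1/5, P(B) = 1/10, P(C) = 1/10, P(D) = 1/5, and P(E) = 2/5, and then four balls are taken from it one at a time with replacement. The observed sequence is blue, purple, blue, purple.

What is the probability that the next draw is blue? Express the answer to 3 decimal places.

0.716

Under each hypothesis, the probability of the observed sequence is: P(data | bag A) = (11/12)(1/12)(11/12)(1/12) = 0.0058353; P(data | bag B) = (4/8)(4/8)(4/8)(4/8) = 0.0625; P(data | bag C) = (4/5)(1/5)(4/5)(1/5) = 0.0256; P(data | bag D) = (6/7)(1/7)(6/7)(1/7) = 0.014994; P(data | bag E) = (3/4)(1/4)(3/4)(1/4) = 0.035156.
The prior-weighted likelihoods are 1/5 · 0.0058353 = 0.0011671, 1/10 · 0.0625 = 0.00625, 1/10 · 0.0256 = 0.00256, 1/5 · 0.014994 = 0.0029988, 2/5 · 0.035156 = 0.014063; summing to 0.027038.
Dividing through by the total gives posterior P(bag A | data) = 0.043163, P(bag B | data) = 0.23115, P(bag C | data) = 0.09468, P(bag D | data) = 0.11091, P(bag E | data) = 0.5201.
So P(blue next | data) = Σ P(blue next | H) P(H | data) = (11/12)(0.043163) + (1/2)(0.23115) + (4/5)(0.09468) + (6/7)(0.11091) + (3/4)(0.5201) = 0.71602.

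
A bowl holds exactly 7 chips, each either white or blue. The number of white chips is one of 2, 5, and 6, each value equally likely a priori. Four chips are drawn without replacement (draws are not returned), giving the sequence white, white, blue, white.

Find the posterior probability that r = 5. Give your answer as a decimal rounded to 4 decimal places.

Under each hypothesis, the probability of the observed sequence is: P(data | r = 2) = (2/7)(1/6)(5/5)(0/4) = 0; P(data | r = 5) = (5/7)(4/6)(2/5)(3/4) = 1/7; P(data | r = 6) = (6/7)(5/6)(1/5)(4/4) = 1/7.
Multiplying each by its prior: 1/3 · 0 = 0, 1/3 · 1/7 = 1/21, 1/3 · 1/7 = 1/21; summing to 2/21.
Therefore the posterior P(r = 5 | data) = (1/21) / (2/21) = 1/2.

0.5000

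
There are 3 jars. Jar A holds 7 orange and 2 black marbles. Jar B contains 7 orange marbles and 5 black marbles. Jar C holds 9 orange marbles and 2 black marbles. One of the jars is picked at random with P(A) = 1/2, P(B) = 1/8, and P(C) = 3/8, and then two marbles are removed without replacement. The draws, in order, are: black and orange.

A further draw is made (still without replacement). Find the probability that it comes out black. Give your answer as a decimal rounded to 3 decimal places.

0.177

For each hypothesis, P(data | H) works out to: P(data | jar A) = (2/9)(7/8) = 0.19444; P(data | jar B) = (5/12)(7/11) = 0.26515; P(data | jar C) = (2/11)(9/10) = 0.16364.
Multiplying each by its prior: 1/2 · 0.19444 = 0.097222, 1/8 · 0.26515 = 0.033144, 3/8 · 0.16364 = 0.061364; with total 0.19173.
The posterior is then P(jar A | data) = 0.50708, P(jar B | data) = 0.17287, P(jar C | data) = 0.32005.
Averaging over the posterior, P(black next | data) = (1/7)(0.50708) + (2/5)(0.17287) + (1/9)(0.32005) = 0.17715.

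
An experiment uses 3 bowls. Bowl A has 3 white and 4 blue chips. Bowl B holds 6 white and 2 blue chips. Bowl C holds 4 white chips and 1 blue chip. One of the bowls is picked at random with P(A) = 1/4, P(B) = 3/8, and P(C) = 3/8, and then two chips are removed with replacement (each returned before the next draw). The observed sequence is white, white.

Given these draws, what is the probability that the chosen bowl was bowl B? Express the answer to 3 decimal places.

Under each hypothesis, the probability of the observed sequence is: P(data | bowl A) = (3/7)(3/7) = 0.18367; P(data | bowl B) = (6/8)(6/8) = 0.5625; P(data | bowl C) = (4/5)(4/5) = 0.64.
The prior-weighted likelihoods are 1/4 · 0.18367 = 0.045918, 3/8 · 0.5625 = 0.21094, 3/8 · 0.64 = 0.24; these sum to 0.49686.
Therefore the posterior P(bowl B | data) = (0.21094) / (0.49686) = 0.42454.

0.425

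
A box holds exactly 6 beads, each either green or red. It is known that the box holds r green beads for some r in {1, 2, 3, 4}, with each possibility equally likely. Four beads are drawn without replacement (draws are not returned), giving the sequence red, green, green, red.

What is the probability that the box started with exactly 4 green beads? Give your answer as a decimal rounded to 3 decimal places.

0.286

The likelihood of the observed sequence under each hypothesis: P(data | r = 1) = (5/6)(1/5)(0/4) = 0; P(data | r = 2) = (4/6)(2/5)(1/4)(3/3) = 1/15; P(data | r = 3) = (3/6)(3/5)(2/4)(2/3) = 1/10; P(data | r = 4) = (2/6)(4/5)(3/4)(1/3) = 1/15.
The prior-weighted likelihoods are 1/4 · 0 = 0, 1/4 · 1/15 = 1/60, 1/4 · 1/10 = 1/40, 1/4 · 1/15 = 1/60; with total 7/120.
By Bayes' rule, P(r = 4 | data) = (1/60) / (7/120) = 2/7.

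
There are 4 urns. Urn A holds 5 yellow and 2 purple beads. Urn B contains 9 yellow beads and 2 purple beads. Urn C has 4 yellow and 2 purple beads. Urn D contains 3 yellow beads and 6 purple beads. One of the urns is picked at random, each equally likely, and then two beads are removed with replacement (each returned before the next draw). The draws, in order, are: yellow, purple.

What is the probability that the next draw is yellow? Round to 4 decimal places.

For each hypothesis, P(data | H) works out to: P(data | urn A) = (5/7)(2/7) = 0.20408; P(data | urn B) = (9/11)(2/11) = 0.14876; P(data | urn C) = (4/6)(2/6) = 0.22222; P(data | urn D) = (3/9)(6/9) = 0.22222.
The prior-weighted likelihoods are 1/4 · 0.20408 = 0.05102, 1/4 · 0.14876 = 0.03719, 1/4 · 0.22222 = 0.055556, 1/4 · 0.22222 = 0.055556; with total 0.19932.
Normalising, the posterior is P(urn A | data) = 0.25597, P(urn B | data) = 0.18658, P(urn C | data) = 0.27872, P(urn D | data) = 0.27872.
So P(yellow next | data) = Σ P(yellow next | H) P(H | data) = (5/7)(0.25597) + (9/11)(0.18658) + (2/3)(0.27872) + (1/3)(0.27872) = 0.61422.

0.6142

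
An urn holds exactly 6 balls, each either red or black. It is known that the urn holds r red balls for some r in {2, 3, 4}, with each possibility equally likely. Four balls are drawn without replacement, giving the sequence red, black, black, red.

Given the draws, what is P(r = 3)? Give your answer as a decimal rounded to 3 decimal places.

0.429

Compute the likelihood of the observed sequence for each case: P(data | r = 2) = (2/6)(4/5)(3/4)(1/3) = 1/15; P(data | r = 3) = (3/6)(3/5)(2/4)(2/3) = 1/10; P(data | r = 4) = (4/6)(2/5)(1/4)(3/3) = 1/15.
Weighting by the prior gives 1/3 · 1/15 = 1/45, 1/3 · 1/10 = 1/30, 1/3 · 1/15 = 1/45; these sum to 7/90.
So P(r = 3 | data) = (1/30) / (7/90) = 3/7.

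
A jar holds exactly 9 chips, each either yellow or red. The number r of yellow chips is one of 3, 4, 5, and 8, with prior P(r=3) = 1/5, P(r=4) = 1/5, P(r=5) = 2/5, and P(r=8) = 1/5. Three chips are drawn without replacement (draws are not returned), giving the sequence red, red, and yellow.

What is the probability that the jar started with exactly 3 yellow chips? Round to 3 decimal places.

The likelihood of the observed sequence under each hypothesis: P(data | r = 3) = (6/9)(5/8)(3/7) = 5/28; P(data | r = 4) = (5/9)(4/8)(4/7) = 10/63; P(data | r = 5) = (4/9)(3/8)(5/7) = 5/42; P(data | r = 8) = (1/9)(0/8) = 0.
Weighting by the prior gives 1/5 · 5/28 = 1/28, 1/5 · 10/63 = 2/63, 2/5 · 5/42 = 1/21, 1/5 · 0 = 0; with total 29/252.
By Bayes' rule, P(r = 3 | data) = (1/28) / (29/252) = 9/29.

0.310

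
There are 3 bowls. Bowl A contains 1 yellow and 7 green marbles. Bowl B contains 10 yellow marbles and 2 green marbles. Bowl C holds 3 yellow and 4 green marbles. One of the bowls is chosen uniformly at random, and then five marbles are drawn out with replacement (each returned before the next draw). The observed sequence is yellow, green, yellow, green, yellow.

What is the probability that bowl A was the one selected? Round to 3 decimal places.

0.035

The likelihood of the observed sequence under each hypothesis: P(data | bowl A) = (1/8)(7/8)(1/8)(7/8)(1/8) = 0.0014954; P(data | bowl B) = (10/12)(2/12)(10/12)(2/12)(10/12) = 0.016075; P(data | bowl C) = (3/7)(4/7)(3/7)(4/7)(3/7) = 0.025704.
Multiplying each by its prior: 1/3 · 0.0014954 = 0.00049845, 1/3 · 0.016075 = 0.0053584, 1/3 · 0.025704 = 0.0085679; summing to 0.014425.
By Bayes' rule, P(bowl A | data) = (0.00049845) / (0.014425) = 0.034556.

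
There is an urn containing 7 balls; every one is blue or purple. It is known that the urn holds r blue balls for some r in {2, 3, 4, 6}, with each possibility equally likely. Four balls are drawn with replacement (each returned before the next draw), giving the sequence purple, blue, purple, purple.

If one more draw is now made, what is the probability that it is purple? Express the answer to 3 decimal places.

0.603

Under each hypothesis, the probability of the observed sequence is: P(data | r = 2) = (5/7)(2/7)(5/7)(5/7) = 0.10412; P(data | r = 3) = (4/7)(3/7)(4/7)(4/7) = 0.079967; P(data | r = 4) = (3/7)(4/7)(3/7)(3/7) = 0.044981; P(data | r = 6) = (1/7)(6/7)(1/7)(1/7) = 0.002499.
The prior-weighted likelihoods are 1/4 · 0.10412 = 0.026031, 1/4 · 0.079967 = 0.019992, 1/4 · 0.044981 = 0.011245, 1/4 · 0.002499 = 0.00062474; these sum to 0.057893.
Dividing through by the total gives posterior P(r = 2 | data) = 0.44964, P(r = 3 | data) = 0.34532, P(r = 4 | data) = 0.19424, P(r = 6 | data) = 0.010791.
So P(purple next | data) = Σ P(purple next | H) P(H | data) = (5/7)(0.44964) + (4/7)(0.34532) + (3/7)(0.19424) + (1/7)(0.010791) = 0.60329.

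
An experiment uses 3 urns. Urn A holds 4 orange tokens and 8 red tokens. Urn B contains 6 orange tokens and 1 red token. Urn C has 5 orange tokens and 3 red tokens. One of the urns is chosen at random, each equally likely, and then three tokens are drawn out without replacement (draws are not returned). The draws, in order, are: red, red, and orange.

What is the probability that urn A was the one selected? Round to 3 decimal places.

Compute the likelihood of the observed sequence for each case: P(data | urn A) = (8/12)(7/11)(4/10) = 0.1697; P(data | urn B) = (1/7)(0/6) = 0; P(data | urn C) = (3/8)(2/7)(5/6) = 0.089286.
Multiplying each by its prior: 1/3 · 0.1697 = 0.056566, 1/3 · 0 = 0, 1/3 · 0.089286 = 0.029762; summing to 0.086328.
Hence P(urn A | data) = (0.056566) / (0.086328) = 0.65524.

0.655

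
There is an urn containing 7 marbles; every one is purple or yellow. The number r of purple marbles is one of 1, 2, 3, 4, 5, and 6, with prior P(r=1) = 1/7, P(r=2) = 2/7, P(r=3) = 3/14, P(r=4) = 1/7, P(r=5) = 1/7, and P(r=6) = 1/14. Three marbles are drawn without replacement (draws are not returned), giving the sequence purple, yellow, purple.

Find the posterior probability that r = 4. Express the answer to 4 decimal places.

0.2449

Under each hypothesis, the probability of the observed sequence is: P(data | r = 1) = (1/7)(6/6)(0/5) = 0; P(data | r = 2) = (2/7)(5/6)(1/5) = 1/21; P(data | r = 3) = (3/7)(4/6)(2/5) = 4/35; P(data | r = 4) = (4/7)(3/6)(3/5) = 6/35; P(data | r = 5) = (5/7)(2/6)(4/5) = 4/21; P(data | r = 6) = (6/7)(1/6)(5/5) = 1/7.
The prior-weighted likelihoods are 1/7 · 0 = 0, 2/7 · 1/21 = 2/147, 3/14 · 4/35 = 6/245, 1/7 · 6/35 = 6/245, 1/7 · 4/21 = 4/147, 1/14 · 1/7 = 1/98; summing to 1/10.
Therefore the posterior P(r = 4 | data) = (6/245) / (1/10) = 12/49.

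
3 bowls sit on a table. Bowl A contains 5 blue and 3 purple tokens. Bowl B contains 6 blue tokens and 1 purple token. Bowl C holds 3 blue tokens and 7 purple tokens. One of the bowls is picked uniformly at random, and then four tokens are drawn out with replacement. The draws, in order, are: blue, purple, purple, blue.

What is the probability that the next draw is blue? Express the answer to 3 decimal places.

0.530

The likelihood of the observed sequence under each hypothesis: P(data | bowl A) = (5/8)(3/8)(3/8)(5/8) = 0.054932; P(data | bowl B) = (6/7)(1/7)(1/7)(6/7) = 0.014994; P(data | bowl C) = (3/10)(7/10)(7/10)(3/10) = 0.0441.
Weighting by the prior gives 1/3 · 0.054932 = 0.018311, 1/3 · 0.014994 = 0.0049979, 1/3 · 0.0441 = 0.0147; summing to 0.038008.
Normalising, the posterior is P(bowl A | data) = 0.48175, P(bowl B | data) = 0.13149, P(bowl C | data) = 0.38676.
So P(blue next | data) = Σ P(blue next | H) P(H | data) = (5/8)(0.48175) + (6/7)(0.13149) + (3/10)(0.38676) = 0.52983.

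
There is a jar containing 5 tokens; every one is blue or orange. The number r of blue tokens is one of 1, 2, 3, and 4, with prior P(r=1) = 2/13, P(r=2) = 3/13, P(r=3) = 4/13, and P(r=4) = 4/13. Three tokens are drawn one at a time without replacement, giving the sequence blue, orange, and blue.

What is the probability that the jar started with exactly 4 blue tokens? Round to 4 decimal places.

The likelihood of the observed sequence under each hypothesis: P(data | r = 1) = (1/5)(4/4)(0/3) = 0; P(data | r = 2) = (2/5)(3/4)(1/3) = 1/10; P(data | r = 3) = (3/5)(2/4)(2/3) = 1/5; P(data | r = 4) = (4/5)(1/4)(3/3) = 1/5.
Weighting by the prior gives 2/13 · 0 = 0, 3/13 · 1/10 = 3/130, 4/13 · 1/5 = 4/65, 4/13 · 1/5 = 4/65; summing to 19/130.
Therefore the posterior P(r = 4 | data) = (4/65) / (19/130) = 8/19.

0.4211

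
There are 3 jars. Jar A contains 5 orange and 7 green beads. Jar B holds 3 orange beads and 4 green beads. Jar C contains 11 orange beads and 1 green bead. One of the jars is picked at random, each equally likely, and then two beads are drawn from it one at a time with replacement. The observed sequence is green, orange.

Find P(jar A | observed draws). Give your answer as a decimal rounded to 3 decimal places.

0.431

Compute the likelihood of the observed sequence for each case: P(data | jar A) = (7/12)(5/12) = 0.24306; P(data | jar B) = (4/7)(3/7) = 0.2449; P(data | jar C) = (1/12)(11/12) = 0.076389.
Weighting by the prior gives 1/3 · 0.24306 = 0.081019, 1/3 · 0.2449 = 0.081633, 1/3 · 0.076389 = 0.025463; with total 0.18811.
So P(jar A | data) = (0.081019) / (0.18811) = 0.43069.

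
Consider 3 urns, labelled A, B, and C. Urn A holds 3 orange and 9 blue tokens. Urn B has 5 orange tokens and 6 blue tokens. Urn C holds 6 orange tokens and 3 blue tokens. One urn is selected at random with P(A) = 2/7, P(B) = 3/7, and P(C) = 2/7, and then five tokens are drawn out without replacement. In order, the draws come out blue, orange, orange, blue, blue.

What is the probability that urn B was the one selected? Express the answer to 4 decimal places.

0.5976

For each hypothesis, P(data | H) works out to: P(data | urn A) = (9/12)(3/11)(2/10)(8/9)(7/8) = 0.031818; P(data | urn B) = (6/11)(5/10)(4/9)(5/8)(4/7) = 0.04329; P(data | urn C) = (3/9)(6/8)(5/7)(2/6)(1/5) = 0.011905.
The prior-weighted likelihoods are 2/7 · 0.031818 = 0.0090909, 3/7 · 0.04329 = 0.018553, 2/7 · 0.011905 = 0.0034014; with total 0.031045.
By Bayes' rule, P(urn B | data) = (0.018553) / (0.031045) = 0.59761.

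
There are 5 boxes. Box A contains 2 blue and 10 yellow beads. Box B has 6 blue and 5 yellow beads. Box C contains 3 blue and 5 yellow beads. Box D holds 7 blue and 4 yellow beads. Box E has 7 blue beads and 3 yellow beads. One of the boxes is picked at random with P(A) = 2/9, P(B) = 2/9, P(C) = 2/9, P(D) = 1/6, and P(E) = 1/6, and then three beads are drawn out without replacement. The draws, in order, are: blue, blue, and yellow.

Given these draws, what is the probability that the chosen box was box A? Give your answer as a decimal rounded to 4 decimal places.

The likelihood of the observed sequence under each hypothesis: P(data | box A) = (2/12)(1/11)(10/10) = 0.015152; P(data | box B) = (6/11)(5/10)(5/9) = 0.15152; P(data | box C) = (3/8)(2/7)(5/6) = 0.089286; P(data | box D) = (7/11)(6/10)(4/9) = 0.1697; P(data | box E) = (7/10)(6/9)(3/8) = 0.175.
Multiplying each by its prior: 2/9 · 0.015152 = 0.003367, 2/9 · 0.15152 = 0.03367, 2/9 · 0.089286 = 0.019841, 1/6 · 0.1697 = 0.028283, 1/6 · 0.175 = 0.029167; with total 0.11433.
Hence P(box A | data) = (0.003367) / (0.11433) = 0.02945.

0.0295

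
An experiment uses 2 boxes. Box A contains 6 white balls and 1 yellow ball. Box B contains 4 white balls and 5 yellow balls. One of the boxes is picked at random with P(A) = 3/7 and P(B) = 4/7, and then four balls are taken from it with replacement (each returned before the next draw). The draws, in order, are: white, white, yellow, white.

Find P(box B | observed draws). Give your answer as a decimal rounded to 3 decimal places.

The likelihood of the observed sequence under each hypothesis: P(data | box A) = (6/7)(6/7)(1/7)(6/7) = 0.089963; P(data | box B) = (4/9)(4/9)(5/9)(4/9) = 0.048773.
Multiplying each by its prior: 3/7 · 0.089963 = 0.038555, 4/7 · 0.048773 = 0.02787; these sum to 0.066426.
By Bayes' rule, P(box B | data) = (0.02787) / (0.066426) = 0.41957.

0.420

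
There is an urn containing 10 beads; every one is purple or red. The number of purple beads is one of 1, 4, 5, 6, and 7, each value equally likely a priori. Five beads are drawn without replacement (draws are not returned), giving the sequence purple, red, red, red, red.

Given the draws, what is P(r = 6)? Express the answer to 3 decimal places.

Compute the likelihood of the observed sequence for each case: P(data | r = 1) = (1/10)(9/9)(8/8)(7/7)(6/6) = 0.1; P(data | r = 4) = (4/10)(6/9)(5/8)(4/7)(3/6) = 0.047619; P(data | r = 5) = (5/10)(5/9)(4/8)(3/7)(2/6) = 0.019841; P(data | r = 6) = (6/10)(4/9)(3/8)(2/7)(1/6) = 0.0047619; P(data | r = 7) = (7/10)(3/9)(2/8)(1/7)(0/6) = 0.
Multiplying each by its prior: 1/5 · 0.1 = 0.02, 1/5 · 0.047619 = 0.0095238, 1/5 · 0.019841 = 0.0039683, 1/5 · 0.0047619 = 0.00095238, 1/5 · 0 = 0; with total 0.034444.
Hence P(r = 6 | data) = (0.00095238) / (0.034444) = 0.02765.

0.028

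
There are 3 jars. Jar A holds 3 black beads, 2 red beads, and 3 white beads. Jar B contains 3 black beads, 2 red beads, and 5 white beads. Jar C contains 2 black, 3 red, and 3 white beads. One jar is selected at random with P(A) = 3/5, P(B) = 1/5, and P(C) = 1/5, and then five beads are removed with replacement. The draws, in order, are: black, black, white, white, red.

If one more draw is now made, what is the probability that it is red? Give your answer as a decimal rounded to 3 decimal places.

0.258

For each hypothesis, P(data | H) works out to: P(data | jar A) = (3/8)(3/8)(3/8)(3/8)(2/8) = 0.0049438; P(data | jar B) = (3/10)(3/10)(5/10)(5/10)(2/10) = 0.0045; P(data | jar C) = (2/8)(2/8)(3/8)(3/8)(3/8) = 0.0032959.
Weighting by the prior gives 3/5 · 0.0049438 = 0.0029663, 1/5 · 0.0045 = 0.0009, 1/5 · 0.0032959 = 0.00065918; these sum to 0.0045255.
The posterior is then P(jar A | data) = 0.65547, P(jar B | data) = 0.19887, P(jar C | data) = 0.14566.
Averaging over the posterior, P(red next | data) = (1/4)(0.65547) + (1/5)(0.19887) + (3/8)(0.14566) = 0.25826.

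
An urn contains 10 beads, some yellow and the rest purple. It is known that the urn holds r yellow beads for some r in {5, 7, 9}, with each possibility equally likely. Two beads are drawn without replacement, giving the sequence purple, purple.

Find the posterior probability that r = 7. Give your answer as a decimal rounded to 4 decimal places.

Under each hypothesis, the probability of the observed sequence is: P(data | r = 5) = (5/10)(4/9) = 2/9; P(data | r = 7) = (3/10)(2/9) = 1/15; P(data | r = 9) = (1/10)(0/9) = 0.
Weighting by the prior gives 1/3 · 2/9 = 2/27, 1/3 · 1/15 = 1/45, 1/3 · 0 = 0; summing to 13/135.
So P(r = 7 | data) = (1/45) / (13/135) = 3/13.

0.2308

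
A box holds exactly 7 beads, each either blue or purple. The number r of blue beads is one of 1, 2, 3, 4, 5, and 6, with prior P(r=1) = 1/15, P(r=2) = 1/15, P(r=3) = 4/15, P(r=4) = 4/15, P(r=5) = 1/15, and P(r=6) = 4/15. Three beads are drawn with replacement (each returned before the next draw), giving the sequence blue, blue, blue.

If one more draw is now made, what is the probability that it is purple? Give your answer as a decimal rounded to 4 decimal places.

Compute the likelihood of the observed sequence for each case: P(data | r = 1) = (1/7)(1/7)(1/7) = 0.0029155; P(data | r = 2) = (2/7)(2/7)(2/7) = 0.023324; P(data | r = 3) = (3/7)(3/7)(3/7) = 0.078717; P(data | r = 4) = (4/7)(4/7)(4/7) = 0.18659; P(data | r = 5) = (5/7)(5/7)(5/7) = 0.36443; P(data | r = 6) = (6/7)(6/7)(6/7) = 0.62974.
Weighting by the prior gives 1/15 · 0.0029155 = 0.00019436, 1/15 · 0.023324 = 0.0015549, 4/15 · 0.078717 = 0.020991, 4/15 · 0.18659 = 0.049757, 1/15 · 0.36443 = 0.024295, 4/15 · 0.62974 = 0.16793; these sum to 0.26472.
Dividing through by the total gives posterior P(r = 1 | data) = 0.00073421, P(r = 2 | data) = 0.0058737, P(r = 3 | data) = 0.079295, P(r = 4 | data) = 0.18796, P(r = 5 | data) = 0.091777, P(r = 6 | data) = 0.63436.
The predictive probability is P(purple next | data) = (6/7)(0.00073421) + (5/7)(0.0058737) + (4/7)(0.079295) + (3/7)(0.18796) + (2/7)(0.091777) + (1/7)(0.63436) = 0.24754.

0.2475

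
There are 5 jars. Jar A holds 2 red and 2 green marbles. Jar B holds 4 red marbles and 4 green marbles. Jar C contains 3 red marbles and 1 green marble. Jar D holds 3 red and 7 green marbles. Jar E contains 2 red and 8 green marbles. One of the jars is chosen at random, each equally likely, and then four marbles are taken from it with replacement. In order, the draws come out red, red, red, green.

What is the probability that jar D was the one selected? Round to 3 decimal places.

Under each hypothesis, the probability of the observed sequence is: P(data | jar A) = (2/4)(2/4)(2/4)(2/4) = 0.0625; P(data | jar B) = (4/8)(4/8)(4/8)(4/8) = 0.0625; P(data | jar C) = (3/4)(3/4)(3/4)(1/4) = 0.10547; P(data | jar D) = (3/10)(3/10)(3/10)(7/10) = 0.0189; P(data | jar E) = (2/10)(2/10)(2/10)(8/10) = 0.0064.
The prior-weighted likelihoods are 1/5 · 0.0625 = 0.0125, 1/5 · 0.0625 = 0.0125, 1/5 · 0.10547 = 0.021094, 1/5 · 0.0189 = 0.00378, 1/5 · 0.0064 = 0.00128; summing to 0.051154.
So P(jar D | data) = (0.00378) / (0.051154) = 0.073895.

0.074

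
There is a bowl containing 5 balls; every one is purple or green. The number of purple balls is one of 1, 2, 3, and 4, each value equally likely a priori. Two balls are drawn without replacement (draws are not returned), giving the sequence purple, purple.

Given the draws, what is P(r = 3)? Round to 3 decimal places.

0.300

Compute the likelihood of the observed sequence for each case: P(data | r = 1) = (1/5)(0/4) = 0; P(data | r = 2) = (2/5)(1/4) = 1/10; P(data | r = 3) = (3/5)(2/4) = 3/10; P(data | r = 4) = (4/5)(3/4) = 3/5.
Weighting by the prior gives 1/4 · 0 = 0, 1/4 · 1/10 = 1/40, 1/4 · 3/10 = 3/40, 1/4 · 3/5 = 3/20; summing to 1/4.
Hence P(r = 3 | data) = (3/40) / (1/4) = 3/10.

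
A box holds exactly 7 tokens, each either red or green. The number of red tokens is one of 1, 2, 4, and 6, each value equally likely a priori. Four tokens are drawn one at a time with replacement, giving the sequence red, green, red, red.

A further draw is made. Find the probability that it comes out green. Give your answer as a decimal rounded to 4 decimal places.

0.3235

Under each hypothesis, the probability of the observed sequence is: P(data | r = 1) = (1/7)(6/7)(1/7)(1/7) = 0.002499; P(data | r = 2) = (2/7)(5/7)(2/7)(2/7) = 0.01666; P(data | r = 4) = (4/7)(3/7)(4/7)(4/7) = 0.079967; P(data | r = 6) = (6/7)(1/7)(6/7)(6/7) = 0.089963.
The prior-weighted likelihoods are 1/4 · 0.002499 = 0.00062474, 1/4 · 0.01666 = 0.0041649, 1/4 · 0.079967 = 0.019992, 1/4 · 0.089963 = 0.022491; summing to 0.047272.
The posterior is then P(r = 1 | data) = 0.013216, P(r = 2 | data) = 0.088106, P(r = 4 | data) = 0.42291, P(r = 6 | data) = 0.47577.
Averaging over the posterior, P(green next | data) = (6/7)(0.013216) + (5/7)(0.088106) + (3/7)(0.42291) + (1/7)(0.47577) = 0.32347.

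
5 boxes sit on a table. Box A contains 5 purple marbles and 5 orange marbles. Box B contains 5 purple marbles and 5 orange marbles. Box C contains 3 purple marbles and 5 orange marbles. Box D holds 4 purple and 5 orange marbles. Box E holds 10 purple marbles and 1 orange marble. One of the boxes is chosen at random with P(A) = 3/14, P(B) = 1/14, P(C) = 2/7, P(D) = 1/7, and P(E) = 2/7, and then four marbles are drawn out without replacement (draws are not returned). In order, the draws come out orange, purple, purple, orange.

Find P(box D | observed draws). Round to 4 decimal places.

0.2083

For each hypothesis, P(data | H) works out to: P(data | box A) = (5/10)(5/9)(4/8)(4/7) = 5/63; P(data | box B) = (5/10)(5/9)(4/8)(4/7) = 5/63; P(data | box C) = (5/8)(3/7)(2/6)(4/5) = 1/14; P(data | box D) = (5/9)(4/8)(3/7)(4/6) = 5/63; P(data | box E) = (1/11)(10/10)(9/9)(0/8) = 0.
The prior-weighted likelihoods are 3/14 · 5/63 = 5/294, 1/14 · 5/63 = 5/882, 2/7 · 1/14 = 1/49, 1/7 · 5/63 = 5/441, 2/7 · 0 = 0; summing to 8/147.
So P(box D | data) = (5/441) / (8/147) = 5/24.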